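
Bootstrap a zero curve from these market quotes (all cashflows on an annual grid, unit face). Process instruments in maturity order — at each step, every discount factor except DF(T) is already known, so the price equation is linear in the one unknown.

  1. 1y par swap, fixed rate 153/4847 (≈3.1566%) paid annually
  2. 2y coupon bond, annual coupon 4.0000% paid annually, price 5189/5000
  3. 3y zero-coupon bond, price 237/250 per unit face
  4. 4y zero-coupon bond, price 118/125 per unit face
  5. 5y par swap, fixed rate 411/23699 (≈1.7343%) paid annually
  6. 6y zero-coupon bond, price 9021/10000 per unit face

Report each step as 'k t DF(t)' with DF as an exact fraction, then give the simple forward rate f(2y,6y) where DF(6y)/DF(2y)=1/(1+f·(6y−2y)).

1 1 4847/5000
2 2 4803/5000
3 3 237/250
4 4 118/125
5 5 4589/5000
6 6 9021/10000
f(2y,6y) = ((4803/5000)/(9021/10000) − 1)/(4) = 195/12028 ≈ 1.6212%

step 1 [1y] swap r/1=153/4847: DF=(1 − 153/4847·(0))/(1+153/4847) = 4847/5000 ≈ 0.969400
step 2 [2y] bond c/1=1/25: DF=(5189/5000 − 1/25·(0.969400))/(1+1/25) = 4803/5000 ≈ 0.960600
step 3 [3y] zero: DF = P = 237/250 ≈ 0.948000
step 4 [4y] zero: DF = P = 118/125 ≈ 0.944000
step 5 [5y] swap r/1=411/23699: DF=(1 − 411/23699·(0.969400+0.960600+0.948000+0.944000))/(1+411/23699) = 4589/5000 ≈ 0.917800
step 6 [6y] zero: DF = P = 9021/10000 ≈ 0.902100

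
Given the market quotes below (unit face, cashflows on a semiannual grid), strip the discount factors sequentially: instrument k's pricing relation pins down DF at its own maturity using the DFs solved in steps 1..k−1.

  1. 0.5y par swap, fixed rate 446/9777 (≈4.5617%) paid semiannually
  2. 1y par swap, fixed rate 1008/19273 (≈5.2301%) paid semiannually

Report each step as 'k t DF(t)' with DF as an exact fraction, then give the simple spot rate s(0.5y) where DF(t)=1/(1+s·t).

step 1 [0.5y] swap r/2=223/9777: DF=(1 − 223/9777·(0))/(1+223/9777) = 9777/10000 ≈ 0.977700
step 2 [1y] swap r/2=504/19273: DF=(1 − 504/19273·(0.977700))/(1+504/19273) = 1187/1250 ≈ 0.949600

1 1/2 9777/10000
2 1 1187/1250
s(0.5y) = (1/(9777/10000) − 1)/(1/2) = 446/9777 ≈ 4.5617%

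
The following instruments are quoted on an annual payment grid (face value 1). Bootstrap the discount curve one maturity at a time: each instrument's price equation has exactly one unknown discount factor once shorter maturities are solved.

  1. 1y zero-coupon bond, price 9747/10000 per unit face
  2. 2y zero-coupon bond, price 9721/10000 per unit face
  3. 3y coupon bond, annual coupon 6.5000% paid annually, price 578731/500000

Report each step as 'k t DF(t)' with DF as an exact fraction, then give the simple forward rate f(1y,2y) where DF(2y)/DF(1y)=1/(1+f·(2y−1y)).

1 1 9747/10000
2 2 9721/10000
3 3 121/125
f(1y,2y) = ((9747/10000)/(9721/10000) − 1)/(1) = 26/9721 ≈ 0.2675%

step 1 [1y] zero: DF = P = 9747/10000 ≈ 0.974700
step 2 [2y] zero: DF = P = 9721/10000 ≈ 0.972100
step 3 [3y] bond c/1=13/200: DF=(578731/500000 − 13/200·(0.974700+0.972100))/(1+13/200) = 121/125 ≈ 0.968000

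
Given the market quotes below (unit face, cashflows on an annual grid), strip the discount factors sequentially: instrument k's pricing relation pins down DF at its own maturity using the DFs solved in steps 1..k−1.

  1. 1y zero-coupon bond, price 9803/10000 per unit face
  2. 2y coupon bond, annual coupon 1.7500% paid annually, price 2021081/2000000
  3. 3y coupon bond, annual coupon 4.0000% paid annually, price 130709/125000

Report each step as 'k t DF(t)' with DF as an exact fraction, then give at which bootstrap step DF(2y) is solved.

1 1 9803/10000
2 2 9763/10000
3 3 4651/5000
DF(2y) is solved at step 2

step 1 [1y] zero: DF = P = 9803/10000 ≈ 0.980300
step 2 [2y] bond c/1=7/400: DF=(2021081/2000000 − 7/400·(0.980300))/(1+7/400) = 9763/10000 ≈ 0.976300
step 3 [3y] bond c/1=1/25: DF=(130709/125000 − 1/25·(0.980300+0.976300))/(1+1/25) = 4651/5000 ≈ 0.930200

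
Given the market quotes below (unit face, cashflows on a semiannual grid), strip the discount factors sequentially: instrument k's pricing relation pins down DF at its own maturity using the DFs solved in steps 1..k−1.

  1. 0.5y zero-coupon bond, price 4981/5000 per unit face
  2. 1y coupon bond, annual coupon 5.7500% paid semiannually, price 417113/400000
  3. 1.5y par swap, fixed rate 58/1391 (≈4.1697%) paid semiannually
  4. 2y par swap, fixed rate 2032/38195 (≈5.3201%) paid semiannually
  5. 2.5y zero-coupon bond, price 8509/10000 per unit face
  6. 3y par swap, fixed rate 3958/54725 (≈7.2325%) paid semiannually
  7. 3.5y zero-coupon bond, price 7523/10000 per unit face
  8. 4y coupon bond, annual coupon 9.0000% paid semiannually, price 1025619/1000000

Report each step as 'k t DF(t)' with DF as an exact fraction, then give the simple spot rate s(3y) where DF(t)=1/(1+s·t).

1 1/2 4981/5000
2 1 4929/5000
3 3/2 9391/10000
4 2 1123/1250
5 5/2 8509/10000
6 3 8021/10000
7 7/2 7523/10000
8 4 3567/5000
s(3y) = (1/(8021/10000) − 1)/(3) = 1979/24063 ≈ 8.2242%

step 1 [0.5y] zero: DF = P = 4981/5000 ≈ 0.996200
step 2 [1y] bond c/2=23/800: DF=(417113/400000 − 23/800·(0.996200))/(1+23/800) = 4929/5000 ≈ 0.985800
step 3 [1.5y] swap r/2=29/1391: DF=(1 − 29/1391·(0.996200+0.985800))/(1+29/1391) = 9391/10000 ≈ 0.939100
step 4 [2y] swap r/2=1016/38195: DF=(1 − 1016/38195·(0.996200+0.985800+0.939100))/(1+1016/38195) = 1123/1250 ≈ 0.898400
step 5 [2.5y] zero: DF = P = 8509/10000 ≈ 0.850900
step 6 [3y] swap r/2=1979/54725: DF=(1 − 1979/54725·(0.996200+0.985800+0.939100+0.898400+0.850900))/(1+1979/54725) = 8021/10000 ≈ 0.802100
step 7 [3.5y] zero: DF = P = 7523/10000 ≈ 0.752300
step 8 [4y] bond c/2=9/200: DF=(1025619/1000000 − 9/200·(0.996200+0.985800+0.939100+0.898400+0.850900+0.802100+0.752300))/(1+9/200) = 3567/5000 ≈ 0.713400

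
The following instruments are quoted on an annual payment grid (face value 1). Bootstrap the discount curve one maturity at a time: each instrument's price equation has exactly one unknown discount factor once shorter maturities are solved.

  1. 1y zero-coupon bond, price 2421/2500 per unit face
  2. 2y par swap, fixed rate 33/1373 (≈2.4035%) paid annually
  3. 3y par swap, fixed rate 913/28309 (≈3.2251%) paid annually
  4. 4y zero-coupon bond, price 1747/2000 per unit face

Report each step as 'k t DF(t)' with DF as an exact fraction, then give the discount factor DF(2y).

step 1 [1y] zero: DF = P = 2421/2500 ≈ 0.968400
step 2 [2y] swap r/1=33/1373: DF=(1 − 33/1373·(0.968400))/(1+33/1373) = 4769/5000 ≈ 0.953800
step 3 [3y] swap r/1=913/28309: DF=(1 − 913/28309·(0.968400+0.953800))/(1+913/28309) = 9087/10000 ≈ 0.908700
step 4 [4y] zero: DF = P = 1747/2000 ≈ 0.873500

1 1 2421/2500
2 2 4769/5000
3 3 9087/10000
4 4 1747/2000
DF(2y) = 4769/5000 ≈ 0.953800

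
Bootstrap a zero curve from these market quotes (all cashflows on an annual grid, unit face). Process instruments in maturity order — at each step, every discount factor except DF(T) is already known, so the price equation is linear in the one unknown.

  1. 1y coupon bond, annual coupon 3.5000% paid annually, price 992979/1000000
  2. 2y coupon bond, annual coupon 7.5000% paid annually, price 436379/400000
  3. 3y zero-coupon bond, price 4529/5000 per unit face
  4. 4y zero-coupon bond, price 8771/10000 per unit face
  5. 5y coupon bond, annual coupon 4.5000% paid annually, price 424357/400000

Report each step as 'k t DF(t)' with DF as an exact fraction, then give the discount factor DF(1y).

step 1 [1y] bond c/1=7/200: DF=(992979/1000000 − 7/200·(0))/(1+7/200) = 4797/5000 ≈ 0.959400
step 2 [2y] bond c/1=3/40: DF=(436379/400000 − 3/40·(0.959400))/(1+3/40) = 9479/10000 ≈ 0.947900
step 3 [3y] zero: DF = P = 4529/5000 ≈ 0.905800
step 4 [4y] zero: DF = P = 8771/10000 ≈ 0.877100
step 5 [5y] bond c/1=9/200: DF=(424357/400000 − 9/200·(0.959400+0.947900+0.905800+0.877100))/(1+9/200) = 8563/10000 ≈ 0.856300

1 1 4797/5000
2 2 9479/10000
3 3 4529/5000
4 4 8771/10000
5 5 8563/10000
DF(1y) = 4797/5000 ≈ 0.959400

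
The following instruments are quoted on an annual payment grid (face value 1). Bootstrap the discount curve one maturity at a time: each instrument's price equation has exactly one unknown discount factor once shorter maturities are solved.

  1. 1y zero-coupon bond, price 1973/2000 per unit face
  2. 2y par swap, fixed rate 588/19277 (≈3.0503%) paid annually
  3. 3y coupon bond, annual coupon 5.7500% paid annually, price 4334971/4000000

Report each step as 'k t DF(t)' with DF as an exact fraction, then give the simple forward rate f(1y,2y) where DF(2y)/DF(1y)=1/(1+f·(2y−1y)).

step 1 [1y] zero: DF = P = 1973/2000 ≈ 0.986500
step 2 [2y] swap r/1=588/19277: DF=(1 − 588/19277·(0.986500))/(1+588/19277) = 2353/2500 ≈ 0.941200
step 3 [3y] bond c/1=23/400: DF=(4334971/4000000 − 23/400·(0.986500+0.941200))/(1+23/400) = 23/25 ≈ 0.920000

1 1 1973/2000
2 2 2353/2500
3 3 23/25
f(1y,2y) = ((1973/2000)/(2353/2500) − 1)/(1) = 453/9412 ≈ 4.8130%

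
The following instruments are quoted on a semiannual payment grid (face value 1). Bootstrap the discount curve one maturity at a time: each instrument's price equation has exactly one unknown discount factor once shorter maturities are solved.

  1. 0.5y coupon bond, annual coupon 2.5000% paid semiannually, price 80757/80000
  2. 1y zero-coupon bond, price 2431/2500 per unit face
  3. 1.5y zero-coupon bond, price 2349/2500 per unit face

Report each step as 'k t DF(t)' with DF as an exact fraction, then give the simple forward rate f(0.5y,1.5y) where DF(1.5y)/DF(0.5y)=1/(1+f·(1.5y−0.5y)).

1 1/2 997/1000
2 1 2431/2500
3 3/2 2349/2500
f(0.5y,1.5y) = ((997/1000)/(2349/2500) − 1)/(1) = 287/4698 ≈ 6.1090%

step 1 [0.5y] bond c/2=1/80: DF=(80757/80000 − 1/80·(0))/(1+1/80) = 997/1000 ≈ 0.997000
step 2 [1y] zero: DF = P = 2431/2500 ≈ 0.972400
step 3 [1.5y] zero: DF = P = 2349/2500 ≈ 0.939600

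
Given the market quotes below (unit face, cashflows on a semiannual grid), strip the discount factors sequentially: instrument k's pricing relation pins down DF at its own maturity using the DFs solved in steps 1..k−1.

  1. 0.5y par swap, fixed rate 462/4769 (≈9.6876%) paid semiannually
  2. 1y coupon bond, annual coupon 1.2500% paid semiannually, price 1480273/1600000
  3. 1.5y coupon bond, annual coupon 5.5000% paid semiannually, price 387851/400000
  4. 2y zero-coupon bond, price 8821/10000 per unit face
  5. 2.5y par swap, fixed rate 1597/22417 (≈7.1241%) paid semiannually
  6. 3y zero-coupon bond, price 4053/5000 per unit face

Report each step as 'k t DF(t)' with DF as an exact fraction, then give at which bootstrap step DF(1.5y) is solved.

step 1 [0.5y] swap r/2=231/4769: DF=(1 − 231/4769·(0))/(1+231/4769) = 4769/5000 ≈ 0.953800
step 2 [1y] bond c/2=1/160: DF=(1480273/1600000 − 1/160·(0.953800))/(1+1/160) = 1827/2000 ≈ 0.913500
step 3 [1.5y] bond c/2=11/400: DF=(387851/400000 − 11/400·(0.953800+0.913500))/(1+11/400) = 8937/10000 ≈ 0.893700
step 4 [2y] zero: DF = P = 8821/10000 ≈ 0.882100
step 5 [2.5y] swap r/2=1597/44834: DF=(1 − 1597/44834·(0.953800+0.913500+0.893700+0.882100))/(1+1597/44834) = 8403/10000 ≈ 0.840300
step 6 [3y] zero: DF = P = 4053/5000 ≈ 0.810600

1 1/2 4769/5000
2 1 1827/2000
3 3/2 8937/10000
4 2 8821/10000
5 5/2 8403/10000
6 3 4053/5000
DF(1.5y) is solved at step 3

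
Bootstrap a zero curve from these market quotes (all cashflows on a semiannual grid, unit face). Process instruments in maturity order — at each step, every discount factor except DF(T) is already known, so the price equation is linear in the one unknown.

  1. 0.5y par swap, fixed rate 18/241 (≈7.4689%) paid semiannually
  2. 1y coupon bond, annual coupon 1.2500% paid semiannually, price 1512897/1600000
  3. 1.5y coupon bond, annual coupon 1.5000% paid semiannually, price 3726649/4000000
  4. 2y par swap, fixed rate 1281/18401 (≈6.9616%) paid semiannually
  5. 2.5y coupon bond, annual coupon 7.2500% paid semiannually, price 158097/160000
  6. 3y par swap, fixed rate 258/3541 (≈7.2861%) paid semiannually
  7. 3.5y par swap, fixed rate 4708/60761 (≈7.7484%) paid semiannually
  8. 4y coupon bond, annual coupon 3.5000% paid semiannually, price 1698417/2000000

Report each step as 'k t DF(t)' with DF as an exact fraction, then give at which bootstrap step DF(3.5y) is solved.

step 1 [0.5y] swap r/2=9/241: DF=(1 − 9/241·(0))/(1+9/241) = 241/250 ≈ 0.964000
step 2 [1y] bond c/2=1/160: DF=(1512897/1600000 − 1/160·(0.964000))/(1+1/160) = 9337/10000 ≈ 0.933700
step 3 [1.5y] bond c/2=3/400: DF=(3726649/4000000 − 3/400·(0.964000+0.933700))/(1+3/400) = 4553/5000 ≈ 0.910600
step 4 [2y] swap r/2=1281/36802: DF=(1 − 1281/36802·(0.964000+0.933700+0.910600))/(1+1281/36802) = 8719/10000 ≈ 0.871900
step 5 [2.5y] bond c/2=29/800: DF=(158097/160000 − 29/800·(0.964000+0.933700+0.910600+0.871900))/(1+29/800) = 1031/1250 ≈ 0.824800
step 6 [3y] swap r/2=129/3541: DF=(1 − 129/3541·(0.964000+0.933700+0.910600+0.871900+0.824800))/(1+129/3541) = 1613/2000 ≈ 0.806500
step 7 [3.5y] swap r/2=2354/60761: DF=(1 − 2354/60761·(0.964000+0.933700+0.910600+0.871900+0.824800+0.806500))/(1+2354/60761) = 3823/5000 ≈ 0.764600
step 8 [4y] bond c/2=7/400: DF=(1698417/2000000 − 7/400·(0.964000+0.933700+0.910600+0.871900+0.824800+0.806500+0.764600))/(1+7/400) = 7301/10000 ≈ 0.730100

1 1/2 241/250
2 1 9337/10000
3 3/2 4553/5000
4 2 8719/10000
5 5/2 1031/1250
6 3 1613/2000
7 7/2 3823/5000
8 4 7301/10000
DF(3.5y) is solved at step 7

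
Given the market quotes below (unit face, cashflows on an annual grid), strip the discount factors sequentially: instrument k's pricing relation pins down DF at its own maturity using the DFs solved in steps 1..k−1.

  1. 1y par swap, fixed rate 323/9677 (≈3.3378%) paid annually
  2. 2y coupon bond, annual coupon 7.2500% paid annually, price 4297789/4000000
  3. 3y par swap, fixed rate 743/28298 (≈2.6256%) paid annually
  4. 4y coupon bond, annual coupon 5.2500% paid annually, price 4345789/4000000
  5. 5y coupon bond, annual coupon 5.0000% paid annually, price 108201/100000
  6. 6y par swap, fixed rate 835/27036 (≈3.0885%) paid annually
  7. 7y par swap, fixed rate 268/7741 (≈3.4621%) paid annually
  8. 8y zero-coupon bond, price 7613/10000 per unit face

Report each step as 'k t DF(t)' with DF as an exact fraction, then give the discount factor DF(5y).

step 1 [1y] swap r/1=323/9677: DF=(1 − 323/9677·(0))/(1+323/9677) = 9677/10000 ≈ 0.967700
step 2 [2y] bond c/1=29/400: DF=(4297789/4000000 − 29/400·(0.967700))/(1+29/400) = 2341/2500 ≈ 0.936400
step 3 [3y] swap r/1=743/28298: DF=(1 − 743/28298·(0.967700+0.936400))/(1+743/28298) = 9257/10000 ≈ 0.925700
step 4 [4y] bond c/1=21/400: DF=(4345789/4000000 − 21/400·(0.967700+0.936400+0.925700))/(1+21/400) = 8911/10000 ≈ 0.891100
step 5 [5y] bond c/1=1/20: DF=(108201/100000 − 1/20·(0.967700+0.936400+0.925700+0.891100))/(1+1/20) = 8533/10000 ≈ 0.853300
step 6 [6y] swap r/1=835/27036: DF=(1 − 835/27036·(0.967700+0.936400+0.925700+0.891100+0.853300))/(1+835/27036) = 833/1000 ≈ 0.833000
step 7 [7y] swap r/1=268/7741: DF=(1 − 268/7741·(0.967700+0.936400+0.925700+0.891100+0.853300+0.833000))/(1+268/7741) = 491/625 ≈ 0.785600
step 8 [8y] zero: DF = P = 7613/10000 ≈ 0.761300

1 1 9677/10000
2 2 2341/2500
3 3 9257/10000
4 4 8911/10000
5 5 8533/10000
6 6 833/1000
7 7 491/625
8 8 7613/10000
DF(5y) = 8533/10000 ≈ 0.853300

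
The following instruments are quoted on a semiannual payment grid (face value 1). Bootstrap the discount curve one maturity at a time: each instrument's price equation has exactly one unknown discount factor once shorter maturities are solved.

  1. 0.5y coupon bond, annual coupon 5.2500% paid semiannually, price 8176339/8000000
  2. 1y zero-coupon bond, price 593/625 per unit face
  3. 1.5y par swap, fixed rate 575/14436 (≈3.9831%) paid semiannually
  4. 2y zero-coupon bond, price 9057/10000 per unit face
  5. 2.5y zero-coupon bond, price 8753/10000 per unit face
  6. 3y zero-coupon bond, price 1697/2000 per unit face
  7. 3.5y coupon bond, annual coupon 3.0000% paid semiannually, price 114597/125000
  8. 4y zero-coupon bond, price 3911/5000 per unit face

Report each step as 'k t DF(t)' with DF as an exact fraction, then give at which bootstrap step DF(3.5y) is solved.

1 1/2 9959/10000
2 1 593/625
3 3/2 377/400
4 2 9057/10000
5 5/2 8753/10000
6 3 1697/2000
7 7/2 8217/10000
8 4 3911/5000
DF(3.5y) is solved at step 7

step 1 [0.5y] bond c/2=21/800: DF=(8176339/8000000 − 21/800·(0))/(1+21/800) = 9959/10000 ≈ 0.995900
step 2 [1y] zero: DF = P = 593/625 ≈ 0.948800
step 3 [1.5y] swap r/2=575/28872: DF=(1 − 575/28872·(0.995900+0.948800))/(1+575/28872) = 377/400 ≈ 0.942500
step 4 [2y] zero: DF = P = 9057/10000 ≈ 0.905700
step 5 [2.5y] zero: DF = P = 8753/10000 ≈ 0.875300
step 6 [3y] zero: DF = P = 1697/2000 ≈ 0.848500
step 7 [3.5y] bond c/2=3/200: DF=(114597/125000 − 3/200·(0.995900+0.948800+0.942500+0.905700+0.875300+0.848500))/(1+3/200) = 8217/10000 ≈ 0.821700
step 8 [4y] zero: DF = P = 3911/5000 ≈ 0.782200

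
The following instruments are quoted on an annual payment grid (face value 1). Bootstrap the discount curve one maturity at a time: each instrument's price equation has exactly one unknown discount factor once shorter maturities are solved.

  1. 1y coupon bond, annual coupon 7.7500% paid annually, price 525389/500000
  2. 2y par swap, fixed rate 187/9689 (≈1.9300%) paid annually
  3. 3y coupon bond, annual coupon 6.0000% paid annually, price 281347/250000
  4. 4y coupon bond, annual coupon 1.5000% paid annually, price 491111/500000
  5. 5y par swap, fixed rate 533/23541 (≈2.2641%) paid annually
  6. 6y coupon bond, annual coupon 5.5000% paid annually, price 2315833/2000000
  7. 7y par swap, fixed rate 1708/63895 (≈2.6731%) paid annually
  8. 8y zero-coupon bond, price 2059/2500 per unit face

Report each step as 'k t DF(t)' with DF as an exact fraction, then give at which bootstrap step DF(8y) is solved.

1 1 1219/1250
2 2 4813/5000
3 3 119/125
4 4 37/40
5 5 4467/5000
6 6 8521/10000
7 7 2073/2500
8 8 2059/2500
DF(8y) is solved at step 8

step 1 [1y] bond c/1=31/400: DF=(525389/500000 − 31/400·(0))/(1+31/400) = 1219/1250 ≈ 0.975200
step 2 [2y] swap r/1=187/9689: DF=(1 − 187/9689·(0.975200))/(1+187/9689) = 4813/5000 ≈ 0.962600
step 3 [3y] bond c/1=3/50: DF=(281347/250000 − 3/50·(0.975200+0.962600))/(1+3/50) = 119/125 ≈ 0.952000
step 4 [4y] bond c/1=3/200: DF=(491111/500000 − 3/200·(0.975200+0.962600+0.952000))/(1+3/200) = 37/40 ≈ 0.925000
step 5 [5y] swap r/1=533/23541: DF=(1 − 533/23541·(0.975200+0.962600+0.952000+0.925000))/(1+533/23541) = 4467/5000 ≈ 0.893400
step 6 [6y] bond c/1=11/200: DF=(2315833/2000000 − 11/200·(0.975200+0.962600+0.952000+0.925000+0.893400))/(1+11/200) = 8521/10000 ≈ 0.852100
step 7 [7y] swap r/1=1708/63895: DF=(1 − 1708/63895·(0.975200+0.962600+0.952000+0.925000+0.893400+0.852100))/(1+1708/63895) = 2073/2500 ≈ 0.829200
step 8 [8y] zero: DF = P = 2059/2500 ≈ 0.823600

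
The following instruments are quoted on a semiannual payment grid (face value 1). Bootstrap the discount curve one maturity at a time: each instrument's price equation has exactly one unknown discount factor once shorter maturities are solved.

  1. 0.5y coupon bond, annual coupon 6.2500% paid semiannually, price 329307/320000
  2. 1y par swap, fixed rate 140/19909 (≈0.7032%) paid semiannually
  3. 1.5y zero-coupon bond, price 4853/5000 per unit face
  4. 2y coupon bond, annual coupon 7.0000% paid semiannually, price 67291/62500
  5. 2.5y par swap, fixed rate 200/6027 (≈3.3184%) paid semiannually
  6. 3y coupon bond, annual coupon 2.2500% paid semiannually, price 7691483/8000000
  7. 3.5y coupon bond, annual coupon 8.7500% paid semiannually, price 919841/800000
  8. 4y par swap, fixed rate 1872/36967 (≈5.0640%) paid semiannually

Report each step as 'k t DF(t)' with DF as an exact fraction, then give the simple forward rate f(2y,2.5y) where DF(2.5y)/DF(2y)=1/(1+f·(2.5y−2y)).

step 1 [0.5y] bond c/2=1/32: DF=(329307/320000 − 1/32·(0))/(1+1/32) = 9979/10000 ≈ 0.997900
step 2 [1y] swap r/2=70/19909: DF=(1 − 70/19909·(0.997900))/(1+70/19909) = 993/1000 ≈ 0.993000
step 3 [1.5y] zero: DF = P = 4853/5000 ≈ 0.970600
step 4 [2y] bond c/2=7/200: DF=(67291/62500 − 7/200·(0.997900+0.993000+0.970600))/(1+7/200) = 9401/10000 ≈ 0.940100
step 5 [2.5y] swap r/2=100/6027: DF=(1 − 100/6027·(0.997900+0.993000+0.970600+0.940100))/(1+100/6027) = 23/25 ≈ 0.920000
step 6 [3y] bond c/2=9/800: DF=(7691483/8000000 − 9/800·(0.997900+0.993000+0.970600+0.940100+0.920000))/(1+9/800) = 8971/10000 ≈ 0.897100
step 7 [3.5y] bond c/2=7/160: DF=(919841/800000 − 7/160·(0.997900+0.993000+0.970600+0.940100+0.920000+0.897100))/(1+7/160) = 8619/10000 ≈ 0.861900
step 8 [4y] swap r/2=936/36967: DF=(1 − 936/36967·(0.997900+0.993000+0.970600+0.940100+0.920000+0.897100+0.861900))/(1+936/36967) = 508/625 ≈ 0.812800

1 1/2 9979/10000
2 1 993/1000
3 3/2 4853/5000
4 2 9401/10000
5 5/2 23/25
6 3 8971/10000
7 7/2 8619/10000
8 4 508/625
f(2y,2.5y) = ((9401/10000)/(23/25) − 1)/(1/2) = 201/4600 ≈ 4.3696%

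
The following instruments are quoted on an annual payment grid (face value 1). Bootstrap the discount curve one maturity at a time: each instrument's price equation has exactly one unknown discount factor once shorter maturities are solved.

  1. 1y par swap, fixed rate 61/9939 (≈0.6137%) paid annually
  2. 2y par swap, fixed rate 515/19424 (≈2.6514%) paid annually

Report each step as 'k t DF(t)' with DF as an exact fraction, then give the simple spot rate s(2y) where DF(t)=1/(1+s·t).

step 1 [1y] swap r/1=61/9939: DF=(1 − 61/9939·(0))/(1+61/9939) = 9939/10000 ≈ 0.993900
step 2 [2y] swap r/1=515/19424: DF=(1 − 515/19424·(0.993900))/(1+515/19424) = 1897/2000 ≈ 0.948500

1 1 9939/10000
2 2 1897/2000
s(2y) = (1/(1897/2000) − 1)/(2) = 103/3794 ≈ 2.7148%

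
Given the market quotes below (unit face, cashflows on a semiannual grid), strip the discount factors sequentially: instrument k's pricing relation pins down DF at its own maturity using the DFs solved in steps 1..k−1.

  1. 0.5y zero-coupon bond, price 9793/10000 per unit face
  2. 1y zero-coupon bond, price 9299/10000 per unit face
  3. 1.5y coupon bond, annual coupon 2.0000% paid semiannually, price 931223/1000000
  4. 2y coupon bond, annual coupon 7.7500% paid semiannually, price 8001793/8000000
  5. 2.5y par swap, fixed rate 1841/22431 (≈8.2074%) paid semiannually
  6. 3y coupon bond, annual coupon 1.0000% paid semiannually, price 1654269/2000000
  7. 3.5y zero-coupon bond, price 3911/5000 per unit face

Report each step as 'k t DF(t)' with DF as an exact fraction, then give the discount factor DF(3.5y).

1 1/2 9793/10000
2 1 9299/10000
3 3/2 9031/10000
4 2 429/500
5 5/2 8159/10000
6 3 8007/10000
7 7/2 3911/5000
DF(3.5y) = 3911/5000 ≈ 0.782200

step 1 [0.5y] zero: DF = P = 9793/10000 ≈ 0.979300
step 2 [1y] zero: DF = P = 9299/10000 ≈ 0.929900
step 3 [1.5y] bond c/2=1/100: DF=(931223/1000000 − 1/100·(0.979300+0.929900))/(1+1/100) = 9031/10000 ≈ 0.903100
step 4 [2y] bond c/2=31/800: DF=(8001793/8000000 − 31/800·(0.979300+0.929900+0.903100))/(1+31/800) = 429/500 ≈ 0.858000
step 5 [2.5y] swap r/2=1841/44862: DF=(1 − 1841/44862·(0.979300+0.929900+0.903100+0.858000))/(1+1841/44862) = 8159/10000 ≈ 0.815900
step 6 [3y] bond c/2=1/200: DF=(1654269/2000000 − 1/200·(0.979300+0.929900+0.903100+0.858000+0.815900))/(1+1/200) = 8007/10000 ≈ 0.800700
step 7 [3.5y] zero: DF = P = 3911/5000 ≈ 0.782200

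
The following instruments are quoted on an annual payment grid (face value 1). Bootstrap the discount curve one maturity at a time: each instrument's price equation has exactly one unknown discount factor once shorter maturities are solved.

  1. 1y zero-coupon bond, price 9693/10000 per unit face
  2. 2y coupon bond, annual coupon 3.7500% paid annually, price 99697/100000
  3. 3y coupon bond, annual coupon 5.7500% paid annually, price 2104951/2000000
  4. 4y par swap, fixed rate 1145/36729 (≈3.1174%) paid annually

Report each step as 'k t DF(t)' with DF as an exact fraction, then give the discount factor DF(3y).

step 1 [1y] zero: DF = P = 9693/10000 ≈ 0.969300
step 2 [2y] bond c/1=3/80: DF=(99697/100000 − 3/80·(0.969300))/(1+3/80) = 9259/10000 ≈ 0.925900
step 3 [3y] bond c/1=23/400: DF=(2104951/2000000 − 23/400·(0.969300+0.925900))/(1+23/400) = 4461/5000 ≈ 0.892200
step 4 [4y] swap r/1=1145/36729: DF=(1 − 1145/36729·(0.969300+0.925900+0.892200))/(1+1145/36729) = 1771/2000 ≈ 0.885500

1 1 9693/10000
2 2 9259/10000
3 3 4461/5000
4 4 1771/2000
DF(3y) = 4461/5000 ≈ 0.892200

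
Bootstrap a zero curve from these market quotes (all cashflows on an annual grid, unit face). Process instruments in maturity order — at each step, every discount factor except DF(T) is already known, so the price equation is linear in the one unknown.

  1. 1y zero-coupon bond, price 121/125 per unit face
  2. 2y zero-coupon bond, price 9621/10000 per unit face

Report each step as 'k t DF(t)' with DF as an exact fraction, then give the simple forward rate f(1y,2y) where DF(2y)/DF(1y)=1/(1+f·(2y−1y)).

step 1 [1y] zero: DF = P = 121/125 ≈ 0.968000
step 2 [2y] zero: DF = P = 9621/10000 ≈ 0.962100

1 1 121/125
2 2 9621/10000
f(1y,2y) = ((121/125)/(9621/10000) − 1)/(1) = 59/9621 ≈ 0.6132%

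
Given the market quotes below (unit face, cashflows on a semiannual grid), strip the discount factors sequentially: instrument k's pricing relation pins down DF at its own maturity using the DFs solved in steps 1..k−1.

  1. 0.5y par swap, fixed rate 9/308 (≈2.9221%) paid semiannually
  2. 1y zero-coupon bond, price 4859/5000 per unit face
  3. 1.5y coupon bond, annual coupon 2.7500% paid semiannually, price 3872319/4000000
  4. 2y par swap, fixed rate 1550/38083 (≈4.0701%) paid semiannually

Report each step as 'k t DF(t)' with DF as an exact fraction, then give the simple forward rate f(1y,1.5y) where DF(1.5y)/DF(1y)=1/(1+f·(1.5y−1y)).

1 1/2 616/625
2 1 4859/5000
3 3/2 2321/2500
4 2 369/400
f(1y,1.5y) = ((4859/5000)/(2321/2500) − 1)/(1/2) = 217/2321 ≈ 9.3494%

step 1 [0.5y] swap r/2=9/616: DF=(1 − 9/616·(0))/(1+9/616) = 616/625 ≈ 0.985600
step 2 [1y] zero: DF = P = 4859/5000 ≈ 0.971800
step 3 [1.5y] bond c/2=11/800: DF=(3872319/4000000 − 11/800·(0.985600+0.971800))/(1+11/800) = 2321/2500 ≈ 0.928400
step 4 [2y] swap r/2=775/38083: DF=(1 − 775/38083·(0.985600+0.971800+0.928400))/(1+775/38083) = 369/400 ≈ 0.922500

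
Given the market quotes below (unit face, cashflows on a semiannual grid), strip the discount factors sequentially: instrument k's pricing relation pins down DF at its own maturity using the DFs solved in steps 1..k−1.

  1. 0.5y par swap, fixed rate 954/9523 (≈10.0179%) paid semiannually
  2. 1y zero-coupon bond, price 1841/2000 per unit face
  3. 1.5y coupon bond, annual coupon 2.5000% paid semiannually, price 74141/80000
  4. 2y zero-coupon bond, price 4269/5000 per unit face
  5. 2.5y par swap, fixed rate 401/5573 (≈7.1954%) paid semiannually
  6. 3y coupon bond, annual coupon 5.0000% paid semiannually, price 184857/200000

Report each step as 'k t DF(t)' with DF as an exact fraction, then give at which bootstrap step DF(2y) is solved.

step 1 [0.5y] swap r/2=477/9523: DF=(1 − 477/9523·(0))/(1+477/9523) = 9523/10000 ≈ 0.952300
step 2 [1y] zero: DF = P = 1841/2000 ≈ 0.920500
step 3 [1.5y] bond c/2=1/80: DF=(74141/80000 − 1/80·(0.952300+0.920500))/(1+1/80) = 4461/5000 ≈ 0.892200
step 4 [2y] zero: DF = P = 4269/5000 ≈ 0.853800
step 5 [2.5y] swap r/2=401/11146: DF=(1 − 401/11146·(0.952300+0.920500+0.892200+0.853800))/(1+401/11146) = 2099/2500 ≈ 0.839600
step 6 [3y] bond c/2=1/40: DF=(184857/200000 − 1/40·(0.952300+0.920500+0.892200+0.853800+0.839600))/(1+1/40) = 793/1000 ≈ 0.793000

1 1/2 9523/10000
2 1 1841/2000
3 3/2 4461/5000
4 2 4269/5000
5 5/2 2099/2500
6 3 793/1000
DF(2y) is solved at step 4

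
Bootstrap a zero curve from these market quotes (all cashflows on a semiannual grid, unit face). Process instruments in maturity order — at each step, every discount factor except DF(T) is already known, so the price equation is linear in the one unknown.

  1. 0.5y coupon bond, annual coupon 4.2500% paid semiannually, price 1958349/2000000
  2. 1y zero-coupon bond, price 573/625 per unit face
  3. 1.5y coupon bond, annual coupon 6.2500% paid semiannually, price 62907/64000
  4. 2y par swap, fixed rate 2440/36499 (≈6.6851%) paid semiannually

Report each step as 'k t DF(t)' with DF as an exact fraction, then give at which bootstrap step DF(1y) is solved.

step 1 [0.5y] bond c/2=17/800: DF=(1958349/2000000 − 17/800·(0))/(1+17/800) = 2397/2500 ≈ 0.958800
step 2 [1y] zero: DF = P = 573/625 ≈ 0.916800
step 3 [1.5y] bond c/2=1/32: DF=(62907/64000 − 1/32·(0.958800+0.916800))/(1+1/32) = 8963/10000 ≈ 0.896300
step 4 [2y] swap r/2=1220/36499: DF=(1 − 1220/36499·(0.958800+0.916800+0.896300))/(1+1220/36499) = 439/500 ≈ 0.878000

1 1/2 2397/2500
2 1 573/625
3 3/2 8963/10000
4 2 439/500
DF(1y) is solved at step 2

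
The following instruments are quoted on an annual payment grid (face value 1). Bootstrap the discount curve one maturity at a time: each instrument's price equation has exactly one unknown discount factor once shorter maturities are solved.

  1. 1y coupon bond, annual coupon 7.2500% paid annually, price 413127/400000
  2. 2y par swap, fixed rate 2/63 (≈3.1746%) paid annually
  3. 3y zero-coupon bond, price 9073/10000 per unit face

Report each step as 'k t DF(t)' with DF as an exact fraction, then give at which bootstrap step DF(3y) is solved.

1 1 963/1000
2 2 2349/2500
3 3 9073/10000
DF(3y) is solved at step 3

step 1 [1y] bond c/1=29/400: DF=(413127/400000 − 29/400·(0))/(1+29/400) = 963/1000 ≈ 0.963000
step 2 [2y] swap r/1=2/63: DF=(1 − 2/63·(0.963000))/(1+2/63) = 2349/2500 ≈ 0.939600
step 3 [3y] zero: DF = P = 9073/10000 ≈ 0.907300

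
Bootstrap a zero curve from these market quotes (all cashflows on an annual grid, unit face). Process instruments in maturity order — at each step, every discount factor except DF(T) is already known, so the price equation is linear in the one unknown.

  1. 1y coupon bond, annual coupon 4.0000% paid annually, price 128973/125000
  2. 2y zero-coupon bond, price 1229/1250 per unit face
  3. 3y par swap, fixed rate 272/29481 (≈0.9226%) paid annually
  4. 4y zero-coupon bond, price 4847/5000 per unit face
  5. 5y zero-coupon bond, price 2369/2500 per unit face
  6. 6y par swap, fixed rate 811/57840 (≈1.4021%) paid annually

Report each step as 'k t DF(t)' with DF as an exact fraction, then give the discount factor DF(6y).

1 1 9921/10000
2 2 1229/1250
3 3 608/625
4 4 4847/5000
5 5 2369/2500
6 6 9189/10000
DF(6y) = 9189/10000 ≈ 0.918900

step 1 [1y] bond c/1=1/25: DF=(128973/125000 − 1/25·(0))/(1+1/25) = 9921/10000 ≈ 0.992100
step 2 [2y] zero: DF = P = 1229/1250 ≈ 0.983200
step 3 [3y] swap r/1=272/29481: DF=(1 − 272/29481·(0.992100+0.983200))/(1+272/29481) = 608/625 ≈ 0.972800
step 4 [4y] zero: DF = P = 4847/5000 ≈ 0.969400
step 5 [5y] zero: DF = P = 2369/2500 ≈ 0.947600
step 6 [6y] swap r/1=811/57840: DF=(1 − 811/57840·(0.992100+0.983200+0.972800+0.969400+0.947600))/(1+811/57840) = 9189/10000 ≈ 0.918900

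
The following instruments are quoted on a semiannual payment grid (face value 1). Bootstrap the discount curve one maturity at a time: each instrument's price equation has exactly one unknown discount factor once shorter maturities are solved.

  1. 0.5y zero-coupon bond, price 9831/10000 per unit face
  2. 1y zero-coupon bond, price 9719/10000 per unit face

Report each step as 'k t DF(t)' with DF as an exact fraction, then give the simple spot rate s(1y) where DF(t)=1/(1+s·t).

1 1/2 9831/10000
2 1 9719/10000
s(1y) = (1/(9719/10000) − 1)/(1) = 281/9719 ≈ 2.8912%

step 1 [0.5y] zero: DF = P = 9831/10000 ≈ 0.983100
step 2 [1y] zero: DF = P = 9719/10000 ≈ 0.971900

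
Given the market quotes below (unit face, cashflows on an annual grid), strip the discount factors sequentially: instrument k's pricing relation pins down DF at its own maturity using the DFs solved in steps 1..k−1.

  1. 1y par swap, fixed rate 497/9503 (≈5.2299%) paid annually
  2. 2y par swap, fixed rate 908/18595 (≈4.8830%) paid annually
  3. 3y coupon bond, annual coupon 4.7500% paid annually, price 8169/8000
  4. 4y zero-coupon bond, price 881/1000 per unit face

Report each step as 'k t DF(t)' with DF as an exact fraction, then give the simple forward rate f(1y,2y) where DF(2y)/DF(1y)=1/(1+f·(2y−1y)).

step 1 [1y] swap r/1=497/9503: DF=(1 − 497/9503·(0))/(1+497/9503) = 9503/10000 ≈ 0.950300
step 2 [2y] swap r/1=908/18595: DF=(1 − 908/18595·(0.950300))/(1+908/18595) = 2273/2500 ≈ 0.909200
step 3 [3y] bond c/1=19/400: DF=(8169/8000 − 19/400·(0.950300+0.909200))/(1+19/400) = 1781/2000 ≈ 0.890500
step 4 [4y] zero: DF = P = 881/1000 ≈ 0.881000

1 1 9503/10000
2 2 2273/2500
3 3 1781/2000
4 4 881/1000
f(1y,2y) = ((9503/10000)/(2273/2500) − 1)/(1) = 411/9092 ≈ 4.5205%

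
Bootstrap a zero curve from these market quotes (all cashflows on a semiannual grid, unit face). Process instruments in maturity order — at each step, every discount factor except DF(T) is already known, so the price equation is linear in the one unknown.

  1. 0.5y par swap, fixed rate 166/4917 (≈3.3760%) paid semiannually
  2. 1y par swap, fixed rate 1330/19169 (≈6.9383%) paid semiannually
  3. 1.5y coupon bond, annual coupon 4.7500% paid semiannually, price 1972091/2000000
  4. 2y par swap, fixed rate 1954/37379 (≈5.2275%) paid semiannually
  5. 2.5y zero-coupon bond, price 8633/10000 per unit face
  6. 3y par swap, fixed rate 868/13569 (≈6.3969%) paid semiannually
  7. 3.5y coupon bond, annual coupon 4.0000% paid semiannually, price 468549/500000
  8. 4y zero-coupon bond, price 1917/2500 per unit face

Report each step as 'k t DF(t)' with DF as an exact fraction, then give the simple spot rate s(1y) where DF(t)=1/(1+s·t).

1 1/2 4917/5000
2 1 1867/2000
3 3/2 9187/10000
4 2 9023/10000
5 5/2 8633/10000
6 3 1033/1250
7 7/2 8123/10000
8 4 1917/2500
s(1y) = (1/(1867/2000) − 1)/(1) = 133/1867 ≈ 7.1237%

step 1 [0.5y] swap r/2=83/4917: DF=(1 − 83/4917·(0))/(1+83/4917) = 4917/5000 ≈ 0.983400
step 2 [1y] swap r/2=665/19169: DF=(1 − 665/19169·(0.983400))/(1+665/19169) = 1867/2000 ≈ 0.933500
step 3 [1.5y] bond c/2=19/800: DF=(1972091/2000000 − 19/800·(0.983400+0.933500))/(1+19/800) = 9187/10000 ≈ 0.918700
step 4 [2y] swap r/2=977/37379: DF=(1 − 977/37379·(0.983400+0.933500+0.918700))/(1+977/37379) = 9023/10000 ≈ 0.902300
step 5 [2.5y] zero: DF = P = 8633/10000 ≈ 0.863300
step 6 [3y] swap r/2=434/13569: DF=(1 − 434/13569·(0.983400+0.933500+0.918700+0.902300+0.863300))/(1+434/13569) = 1033/1250 ≈ 0.826400
step 7 [3.5y] bond c/2=1/50: DF=(468549/500000 − 1/50·(0.983400+0.933500+0.918700+0.902300+0.863300+0.826400))/(1+1/50) = 8123/10000 ≈ 0.812300
step 8 [4y] zero: DF = P = 1917/2500 ≈ 0.766800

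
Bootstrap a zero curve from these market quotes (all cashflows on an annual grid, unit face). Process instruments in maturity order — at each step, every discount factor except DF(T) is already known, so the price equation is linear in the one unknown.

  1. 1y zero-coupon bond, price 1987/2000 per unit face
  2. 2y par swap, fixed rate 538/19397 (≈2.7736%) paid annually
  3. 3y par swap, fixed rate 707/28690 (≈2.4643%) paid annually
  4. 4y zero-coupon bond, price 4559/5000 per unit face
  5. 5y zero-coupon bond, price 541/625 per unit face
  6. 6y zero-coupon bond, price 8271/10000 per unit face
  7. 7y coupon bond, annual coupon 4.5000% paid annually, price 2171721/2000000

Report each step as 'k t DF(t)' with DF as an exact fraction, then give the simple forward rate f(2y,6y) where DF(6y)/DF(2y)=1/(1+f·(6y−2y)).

1 1 1987/2000
2 2 4731/5000
3 3 9293/10000
4 4 4559/5000
5 5 541/625
6 6 8271/10000
7 7 4017/5000
f(2y,6y) = ((4731/5000)/(8271/10000) − 1)/(4) = 397/11028 ≈ 3.5999%

step 1 [1y] zero: DF = P = 1987/2000 ≈ 0.993500
step 2 [2y] swap r/1=538/19397: DF=(1 − 538/19397·(0.993500))/(1+538/19397) = 4731/5000 ≈ 0.946200
step 3 [3y] swap r/1=707/28690: DF=(1 − 707/28690·(0.993500+0.946200))/(1+707/28690) = 9293/10000 ≈ 0.929300
step 4 [4y] zero: DF = P = 4559/5000 ≈ 0.911800
step 5 [5y] zero: DF = P = 541/625 ≈ 0.865600
step 6 [6y] zero: DF = P = 8271/10000 ≈ 0.827100
step 7 [7y] bond c/1=9/200: DF=(2171721/2000000 − 9/200·(0.993500+0.946200+0.929300+0.911800+0.865600+0.827100))/(1+9/200) = 4017/5000 ≈ 0.803400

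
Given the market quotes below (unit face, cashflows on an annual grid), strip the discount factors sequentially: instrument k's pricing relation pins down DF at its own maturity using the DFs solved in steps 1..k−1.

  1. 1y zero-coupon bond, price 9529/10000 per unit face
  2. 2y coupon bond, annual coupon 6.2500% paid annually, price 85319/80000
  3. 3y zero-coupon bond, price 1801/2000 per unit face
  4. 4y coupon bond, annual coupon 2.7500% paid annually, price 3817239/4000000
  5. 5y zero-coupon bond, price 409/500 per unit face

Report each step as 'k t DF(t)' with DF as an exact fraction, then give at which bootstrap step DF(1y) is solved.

1 1 9529/10000
2 2 9477/10000
3 3 1801/2000
4 4 4269/5000
5 5 409/500
DF(1y) is solved at step 1

step 1 [1y] zero: DF = P = 9529/10000 ≈ 0.952900
step 2 [2y] bond c/1=1/16: DF=(85319/80000 − 1/16·(0.952900))/(1+1/16) = 9477/10000 ≈ 0.947700
step 3 [3y] zero: DF = P = 1801/2000 ≈ 0.900500
step 4 [4y] bond c/1=11/400: DF=(3817239/4000000 − 11/400·(0.952900+0.947700+0.900500))/(1+11/400) = 4269/5000 ≈ 0.853800
step 5 [5y] zero: DF = P = 409/500 ≈ 0.818000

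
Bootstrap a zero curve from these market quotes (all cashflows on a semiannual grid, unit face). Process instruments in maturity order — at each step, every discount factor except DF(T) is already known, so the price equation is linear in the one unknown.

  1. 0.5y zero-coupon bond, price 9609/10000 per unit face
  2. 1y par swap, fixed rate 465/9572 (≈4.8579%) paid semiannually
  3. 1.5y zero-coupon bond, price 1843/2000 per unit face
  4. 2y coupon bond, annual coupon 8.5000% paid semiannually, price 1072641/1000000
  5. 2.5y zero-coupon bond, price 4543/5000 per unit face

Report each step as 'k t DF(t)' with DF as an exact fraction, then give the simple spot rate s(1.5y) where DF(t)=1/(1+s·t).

step 1 [0.5y] zero: DF = P = 9609/10000 ≈ 0.960900
step 2 [1y] swap r/2=465/19144: DF=(1 − 465/19144·(0.960900))/(1+465/19144) = 1907/2000 ≈ 0.953500
step 3 [1.5y] zero: DF = P = 1843/2000 ≈ 0.921500
step 4 [2y] bond c/2=17/400: DF=(1072641/1000000 − 17/400·(0.960900+0.953500+0.921500))/(1+17/400) = 9133/10000 ≈ 0.913300
step 5 [2.5y] zero: DF = P = 4543/5000 ≈ 0.908600

1 1/2 9609/10000
2 1 1907/2000
3 3/2 1843/2000
4 2 9133/10000
5 5/2 4543/5000
s(1.5y) = (1/(1843/2000) − 1)/(3/2) = 314/5529 ≈ 5.6791%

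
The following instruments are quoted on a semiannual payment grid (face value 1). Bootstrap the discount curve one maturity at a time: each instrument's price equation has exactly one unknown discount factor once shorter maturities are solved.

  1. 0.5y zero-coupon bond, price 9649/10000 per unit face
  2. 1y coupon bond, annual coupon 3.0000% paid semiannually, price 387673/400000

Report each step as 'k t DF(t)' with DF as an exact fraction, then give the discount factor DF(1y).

1 1/2 9649/10000
2 1 4703/5000
DF(1y) = 4703/5000 ≈ 0.940600

step 1 [0.5y] zero: DF = P = 9649/10000 ≈ 0.964900
step 2 [1y] bond c/2=3/200: DF=(387673/400000 − 3/200·(0.964900))/(1+3/200) = 4703/5000 ≈ 0.940600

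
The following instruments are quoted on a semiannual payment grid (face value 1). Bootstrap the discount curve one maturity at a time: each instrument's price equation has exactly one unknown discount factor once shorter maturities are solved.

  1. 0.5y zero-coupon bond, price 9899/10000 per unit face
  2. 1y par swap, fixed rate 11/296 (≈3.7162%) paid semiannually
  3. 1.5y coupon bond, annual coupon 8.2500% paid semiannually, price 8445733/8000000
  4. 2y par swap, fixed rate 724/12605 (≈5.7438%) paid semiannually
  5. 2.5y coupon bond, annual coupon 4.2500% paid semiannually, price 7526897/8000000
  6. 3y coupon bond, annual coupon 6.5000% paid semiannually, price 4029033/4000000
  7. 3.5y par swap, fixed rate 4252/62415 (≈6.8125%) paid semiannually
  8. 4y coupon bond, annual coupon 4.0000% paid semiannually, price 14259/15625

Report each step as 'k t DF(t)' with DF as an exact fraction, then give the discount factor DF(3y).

step 1 [0.5y] zero: DF = P = 9899/10000 ≈ 0.989900
step 2 [1y] swap r/2=11/592: DF=(1 − 11/592·(0.989900))/(1+11/592) = 9637/10000 ≈ 0.963700
step 3 [1.5y] bond c/2=33/800: DF=(8445733/8000000 − 33/800·(0.989900+0.963700))/(1+33/800) = 1873/2000 ≈ 0.936500
step 4 [2y] swap r/2=362/12605: DF=(1 − 362/12605·(0.989900+0.963700+0.936500))/(1+362/12605) = 4457/5000 ≈ 0.891400
step 5 [2.5y] bond c/2=17/800: DF=(7526897/8000000 − 17/800·(0.989900+0.963700+0.936500+0.891400))/(1+17/800) = 4213/5000 ≈ 0.842600
step 6 [3y] bond c/2=13/400: DF=(4029033/4000000 − 13/400·(0.989900+0.963700+0.936500+0.891400+0.842600))/(1+13/400) = 83/100 ≈ 0.830000
step 7 [3.5y] swap r/2=2126/62415: DF=(1 − 2126/62415·(0.989900+0.963700+0.936500+0.891400+0.842600+0.830000))/(1+2126/62415) = 3937/5000 ≈ 0.787400
step 8 [4y] bond c/2=1/50: DF=(14259/15625 − 1/50·(0.989900+0.963700+0.936500+0.891400+0.842600+0.830000+0.787400))/(1+1/50) = 7723/10000 ≈ 0.772300

1 1/2 9899/10000
2 1 9637/10000
3 3/2 1873/2000
4 2 4457/5000
5 5/2 4213/5000
6 3 83/100
7 7/2 3937/5000
8 4 7723/10000
DF(3y) = 83/100 ≈ 0.830000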